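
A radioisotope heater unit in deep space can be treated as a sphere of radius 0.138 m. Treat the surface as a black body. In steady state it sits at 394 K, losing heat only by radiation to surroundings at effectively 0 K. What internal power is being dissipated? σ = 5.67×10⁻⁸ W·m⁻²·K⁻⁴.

P ≈ 327 W

Steady state: P = εσA T⁴.
A = 4πr² = 0.2393 m²; T⁴ = (394)⁴ = 2.410×10¹⁰ K⁴.
P = 1.0 × 5.67×10⁻⁸ × 0.2393 × 2.410×10¹⁰.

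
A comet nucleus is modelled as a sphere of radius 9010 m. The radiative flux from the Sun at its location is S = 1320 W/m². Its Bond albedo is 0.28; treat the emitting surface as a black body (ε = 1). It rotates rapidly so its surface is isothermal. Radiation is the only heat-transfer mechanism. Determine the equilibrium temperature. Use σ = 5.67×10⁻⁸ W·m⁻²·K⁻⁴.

At equilibrium, absorbed power = emitted power.
Absorbing cross-section = πr² = 2.550×10⁸ m²; emitting surface = 4πr² = 1.020×10⁹ m² (ratio 4).
(1−a)S·A_cross = εσ·A_surf·T⁴  ⇒  T⁴ = (1−a)S/(4σ).
T⁴ = 0.720·1320/(4·5.67×10⁻⁸) = 4.190×10⁹ K⁴.
T = (4.190×10⁹)^(1/4).

T ≈ 254 K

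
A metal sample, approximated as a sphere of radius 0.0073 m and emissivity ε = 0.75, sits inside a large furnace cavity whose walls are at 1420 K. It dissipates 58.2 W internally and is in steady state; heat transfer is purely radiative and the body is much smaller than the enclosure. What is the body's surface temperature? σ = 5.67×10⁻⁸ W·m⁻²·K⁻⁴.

T ≈ 1570 K

For a small grey body in a large enclosure, net radiated power = εσA(T⁴ − T_w⁴).
Steady state: P = εσA(T⁴ − T_w⁴) with A = 4πr² = 6.697×10⁻⁴ m².
T⁴ = P/(εσA) + T_w⁴ = 58.2/(0.75·5.67×10⁻⁸·6.697×10⁻⁴) + (1420)⁴
    = 2.044×10¹² + 4.066×10¹² = 6.110×10¹² K⁴.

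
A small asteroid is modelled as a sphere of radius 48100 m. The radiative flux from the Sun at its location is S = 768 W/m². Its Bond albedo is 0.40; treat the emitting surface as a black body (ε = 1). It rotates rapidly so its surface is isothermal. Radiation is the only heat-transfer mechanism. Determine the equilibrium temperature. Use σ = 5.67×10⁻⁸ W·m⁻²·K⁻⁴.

At equilibrium, absorbed power = emitted power.
Absorbing cross-section = πr² = 7.268×10⁹ m²; emitting surface = 4πr² = 2.907×10¹⁰ m² (ratio 4).
(1−a)S·A_cross = εσ·A_surf·T⁴  ⇒  T⁴ = (1−a)S/(4σ).
T⁴ = 0.600·768/(4·5.67×10⁻⁸) = 2.032×10⁹ K⁴.
T = (2.032×10⁹)^(1/4).

T ≈ 212 K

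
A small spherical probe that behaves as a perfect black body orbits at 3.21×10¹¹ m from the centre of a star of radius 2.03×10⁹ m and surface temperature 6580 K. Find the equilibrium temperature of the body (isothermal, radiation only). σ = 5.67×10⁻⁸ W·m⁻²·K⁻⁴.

T ≈ 370 K

The star's surface emits σT_*⁴; at distance d the flux is S = σT_*⁴(R_*/d)².
S = 5.67×10⁻⁸·(6580)⁴·(2.03×10⁹/3.21×10¹¹)² = 4251 W/m².
For an isothermal sphere T⁴ = (1−a)S/(4σ) = 1.874×10¹⁰ K⁴.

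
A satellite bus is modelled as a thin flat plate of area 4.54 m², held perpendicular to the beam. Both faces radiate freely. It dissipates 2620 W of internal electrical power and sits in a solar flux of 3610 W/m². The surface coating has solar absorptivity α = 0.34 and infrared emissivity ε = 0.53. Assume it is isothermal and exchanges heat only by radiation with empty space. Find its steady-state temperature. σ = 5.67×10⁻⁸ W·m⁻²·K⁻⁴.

At steady state, absorbed solar power + internal power = radiated power.
Absorbed: α·S·A_cross = 0.34·3610·4.540 = 5572 W (cross-section A).
Total input = 5572 + 2620 = 8192 W.
Radiated: εσ·A_surf·T⁴ with A_surf = 2A = 9.080 m².
T⁴ = 8192/(0.53·5.67×10⁻⁸·9.080) = 3.002×10¹⁰ K⁴.

T ≈ 416 K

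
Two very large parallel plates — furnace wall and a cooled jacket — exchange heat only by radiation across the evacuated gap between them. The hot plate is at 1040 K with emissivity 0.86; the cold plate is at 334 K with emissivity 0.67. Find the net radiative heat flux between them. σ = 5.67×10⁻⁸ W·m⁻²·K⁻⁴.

q ≈ 39600 W/m²

For two infinite grey parallel plates, q = σ(T₁⁴ − T₂⁴)/(1/ε₁ + 1/ε₂ − 1).
T₁⁴ − T₂⁴ = 1.170×10¹² − 1.244×10¹⁰ = 1.157×10¹² K⁴.
1/ε₁ + 1/ε₂ − 1 = 1.163 + 1.493 − 1 = 1.655.
q = 5.67×10⁻⁸ × 1.157×10¹² / 1.655.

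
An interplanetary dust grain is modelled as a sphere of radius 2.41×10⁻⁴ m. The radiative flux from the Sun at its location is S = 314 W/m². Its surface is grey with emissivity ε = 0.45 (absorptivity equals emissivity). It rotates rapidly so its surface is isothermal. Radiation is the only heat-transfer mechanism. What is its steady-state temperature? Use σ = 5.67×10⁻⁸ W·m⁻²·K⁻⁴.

T ≈ 193 K

At equilibrium, absorbed power = emitted power.
Absorbing cross-section = πr² = 1.825×10⁻⁷ m²; emitting surface = 4πr² = 7.299×10⁻⁷ m² (ratio 4).
εS·A_cross = εσ·A_surf·T⁴  ⇒  T⁴ = S/(4σ)   (ε cancels).
T⁴ = 314/(4·5.67×10⁻⁸) = 1.384×10⁹ K⁴.
T = (1.384×10⁹)^(1/4).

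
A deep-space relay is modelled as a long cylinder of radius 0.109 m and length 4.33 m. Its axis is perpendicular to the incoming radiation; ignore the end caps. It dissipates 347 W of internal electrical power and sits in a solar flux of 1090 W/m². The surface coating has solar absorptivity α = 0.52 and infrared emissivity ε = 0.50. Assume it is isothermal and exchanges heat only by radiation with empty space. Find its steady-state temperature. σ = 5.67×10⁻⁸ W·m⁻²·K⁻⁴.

T ≈ 320 K

At steady state, absorbed solar power + internal power = radiated power.
Absorbed: α·S·A_cross = 0.52·1090·0.9439 = 535.0 W (cross-section 2rL).
Total input = 535.0 + 347 = 882.0 W.
Radiated: εσ·A_surf·T⁴ with A_surf = 2πrL = 2.965 m².
T⁴ = 882.0/(0.50·5.67×10⁻⁸·2.965) = 1.049×10¹⁰ K⁴.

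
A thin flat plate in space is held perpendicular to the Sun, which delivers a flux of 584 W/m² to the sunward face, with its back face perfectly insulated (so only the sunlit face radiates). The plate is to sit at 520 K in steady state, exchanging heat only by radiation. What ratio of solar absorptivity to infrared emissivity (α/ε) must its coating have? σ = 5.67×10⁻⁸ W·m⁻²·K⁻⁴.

α/ε ≈ 7.10

Balance: αS·A = εσ·1A·T⁴ ⇒ α/ε = σT⁴/S.
α/ε = 5.67×10⁻⁸·(520)⁴/584 = 5.67×10⁻⁸·7.312×10¹⁰/584.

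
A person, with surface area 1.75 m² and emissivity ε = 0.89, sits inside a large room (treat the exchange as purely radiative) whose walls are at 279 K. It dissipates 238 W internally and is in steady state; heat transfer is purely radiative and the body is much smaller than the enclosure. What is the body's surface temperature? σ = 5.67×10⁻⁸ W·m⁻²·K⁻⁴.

T ≈ 306 K

For a small grey body in a large enclosure, net radiated power = εσA(T⁴ − T_w⁴).
Steady state: P = εσA(T⁴ − T_w⁴) with A = 1.75 m².
T⁴ = P/(εσA) + T_w⁴ = 238/(0.89·5.67×10⁻⁸·1.750) + (279)⁴
    = 2.695×10⁹ + 6.059×10⁹ = 8.754×10⁹ K⁴.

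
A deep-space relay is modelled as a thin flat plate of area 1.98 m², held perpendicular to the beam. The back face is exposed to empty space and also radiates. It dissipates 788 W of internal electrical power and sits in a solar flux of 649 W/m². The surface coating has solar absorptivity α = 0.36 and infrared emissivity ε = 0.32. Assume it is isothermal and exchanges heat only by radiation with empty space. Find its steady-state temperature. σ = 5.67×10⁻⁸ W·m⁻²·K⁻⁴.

T ≈ 363 K

At steady state, absorbed solar power + internal power = radiated power.
Absorbed: α·S·A_cross = 0.36·649·1.980 = 462.6 W (cross-section A).
Total input = 462.6 + 788 = 1251 W.
Radiated: εσ·A_surf·T⁴ with A_surf = 2A = 3.960 m².
T⁴ = 1251/(0.32·5.67×10⁻⁸·3.960) = 1.741×10¹⁰ K⁴.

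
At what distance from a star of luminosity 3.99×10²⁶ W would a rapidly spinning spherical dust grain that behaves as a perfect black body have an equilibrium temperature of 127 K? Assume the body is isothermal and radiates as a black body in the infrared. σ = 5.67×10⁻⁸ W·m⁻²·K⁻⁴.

d ≈ 7.34×10¹¹ m

For an isothermal black-emitting sphere, (1−a)S·πr² = σ·4πr²·T⁴ ⇒ S = 4σT⁴/(1−a).
S = 4·5.67×10⁻⁸·(127)⁴/1.00 = 59.00 W/m².
Flux falls as S = L/(4πd²), so d = √(L/(4πS)) = √(3.99×10²⁶/(4π·59.00)).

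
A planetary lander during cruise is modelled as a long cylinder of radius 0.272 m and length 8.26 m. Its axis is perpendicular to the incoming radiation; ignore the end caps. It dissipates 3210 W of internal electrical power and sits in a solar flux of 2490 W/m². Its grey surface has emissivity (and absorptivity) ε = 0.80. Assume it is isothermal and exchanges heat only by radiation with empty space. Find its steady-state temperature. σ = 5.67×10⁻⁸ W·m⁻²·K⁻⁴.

At steady state, absorbed solar power + internal power = radiated power.
Absorbed: α·S·A_cross = 0.80·2490·4.493 = 8951 W (cross-section 2rL).
Total input = 8951 + 3210 = 12160 W.
Radiated: εσ·A_surf·T⁴ with A_surf = 2πrL = 14.12 m².
T⁴ = 12160/(0.80·5.67×10⁻⁸·14.12) = 1.899×10¹⁰ K⁴.

T ≈ 371 K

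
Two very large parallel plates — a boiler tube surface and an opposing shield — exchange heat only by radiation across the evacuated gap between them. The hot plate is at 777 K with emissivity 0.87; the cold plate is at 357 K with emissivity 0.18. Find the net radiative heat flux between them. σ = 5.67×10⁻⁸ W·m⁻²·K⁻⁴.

q ≈ 3460 W/m²

For two infinite grey parallel plates, q = σ(T₁⁴ − T₂⁴)/(1/ε₁ + 1/ε₂ − 1).
T₁⁴ − T₂⁴ = 3.645×10¹¹ − 1.624×10¹⁰ = 3.482×10¹¹ K⁴.
1/ε₁ + 1/ε₂ − 1 = 1.149 + 5.556 − 1 = 5.705.
q = 5.67×10⁻⁸ × 3.482×10¹¹ / 5.705.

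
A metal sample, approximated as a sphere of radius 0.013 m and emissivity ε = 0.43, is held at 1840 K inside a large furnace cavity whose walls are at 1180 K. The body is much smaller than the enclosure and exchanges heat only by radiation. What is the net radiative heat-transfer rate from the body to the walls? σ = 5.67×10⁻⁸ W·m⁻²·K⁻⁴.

P_net ≈ 493 W

For a small grey body in a large enclosure: P_net = εσA(T_body⁴ − T_wall⁴).
A = 4πr² = 0.002124 m²; T_body⁴ − T_wall⁴ = 1.146×10¹³ − 1.939×10¹² = 9.524×10¹² K⁴.
|P_net| = 0.43·5.67×10⁻⁸·0.002124·9.524×10¹².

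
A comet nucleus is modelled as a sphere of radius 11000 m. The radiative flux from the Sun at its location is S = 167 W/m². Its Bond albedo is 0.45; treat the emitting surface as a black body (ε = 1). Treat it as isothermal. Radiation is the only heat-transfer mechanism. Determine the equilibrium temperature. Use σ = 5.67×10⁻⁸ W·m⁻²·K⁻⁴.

T ≈ 142 K

At equilibrium, absorbed power = emitted power.
Absorbing cross-section = πr² = 3.801×10⁸ m²; emitting surface = 4πr² = 1.521×10⁹ m² (ratio 4).
(1−a)S·A_cross = εσ·A_surf·T⁴  ⇒  T⁴ = (1−a)S/(4σ).
T⁴ = 0.550·167/(4·5.67×10⁻⁸) = 4.050×10⁸ K⁴.
T = (4.050×10⁸)^(1/4).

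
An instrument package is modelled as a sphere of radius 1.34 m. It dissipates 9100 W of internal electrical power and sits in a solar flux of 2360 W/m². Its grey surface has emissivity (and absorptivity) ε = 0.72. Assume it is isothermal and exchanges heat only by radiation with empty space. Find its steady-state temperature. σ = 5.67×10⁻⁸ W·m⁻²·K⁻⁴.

T ≈ 377 K

At steady state, absorbed solar power + internal power = radiated power.
Absorbed: α·S·A_cross = 0.72·2360·5.641 = 9585 W (cross-section πr²).
Total input = 9585 + 9100 = 18690 W.
Radiated: εσ·A_surf·T⁴ with A_surf = 4πr² = 22.56 m².
T⁴ = 18690/(0.72·5.67×10⁻⁸·22.56) = 2.028×10¹⁰ K⁴.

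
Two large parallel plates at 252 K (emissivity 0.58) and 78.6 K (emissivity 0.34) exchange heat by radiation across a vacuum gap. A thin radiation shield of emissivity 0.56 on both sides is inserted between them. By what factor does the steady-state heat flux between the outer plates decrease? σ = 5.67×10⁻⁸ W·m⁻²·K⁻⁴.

factor ≈ 1.70

Without shield: q₀ = σΔ(T⁴)/(1/ε₁+1/ε₂−1) with denominator 3.665.
With shield the two gaps are in series; the resistances add: (1/ε₁+1/ε_s−1)+(1/ε_s+1/ε₂−1) = 2.510+3.727 = 6.237.
Heat-flux ratio q₀/q = 6.237/3.665.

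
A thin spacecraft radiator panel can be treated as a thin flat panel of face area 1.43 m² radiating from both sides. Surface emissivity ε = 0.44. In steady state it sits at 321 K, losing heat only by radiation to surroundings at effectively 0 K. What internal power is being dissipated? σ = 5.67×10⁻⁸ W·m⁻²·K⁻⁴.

Steady state: P = εσA T⁴.
A = 2·1.43 = 2.860 m²; T⁴ = (321)⁴ = 1.062×10¹⁰ K⁴.
P = 0.44 × 5.67×10⁻⁸ × 2.860 × 1.062×10¹⁰.

P ≈ 758 W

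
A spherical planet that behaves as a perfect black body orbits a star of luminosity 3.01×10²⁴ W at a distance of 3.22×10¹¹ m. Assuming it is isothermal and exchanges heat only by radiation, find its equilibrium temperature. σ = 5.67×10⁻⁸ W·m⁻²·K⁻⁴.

First find the stellar flux at distance d: S = L/(4πd²) = 3.01×10²⁴/(4π·(3.22×10¹¹)²) = 2.310 W/m².
For an isothermal sphere, absorbed (1−a)S·πr² = emitted σ·4πr²·T⁴, so T⁴ = (1−a)S/(4σ).
T⁴ = 1.00·2.310/(4·5.67×10⁻⁸) = 1.019×10⁷ K⁴.

T ≈ 56.5 K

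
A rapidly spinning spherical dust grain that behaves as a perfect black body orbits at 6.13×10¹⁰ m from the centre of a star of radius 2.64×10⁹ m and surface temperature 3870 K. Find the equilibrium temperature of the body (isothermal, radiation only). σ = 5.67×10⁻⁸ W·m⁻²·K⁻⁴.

The star's surface emits σT_*⁴; at distance d the flux is S = σT_*⁴(R_*/d)².
S = 5.67×10⁻⁸·(3870)⁴·(2.64×10⁹/6.13×10¹⁰)² = 23590 W/m².
For an isothermal sphere T⁴ = (1−a)S/(4σ) = 1.040×10¹¹ K⁴.

T ≈ 568 K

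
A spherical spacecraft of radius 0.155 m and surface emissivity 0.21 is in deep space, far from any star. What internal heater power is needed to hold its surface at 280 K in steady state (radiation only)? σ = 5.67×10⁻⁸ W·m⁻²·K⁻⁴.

P = εσ·4πr²·T⁴.
4πr² = 0.3019 m²; T⁴ = 6.147×10⁹ K⁴.
P = 0.21·5.67×10⁻⁸·0.3019·6.147×10⁹.

P ≈ 22.1 W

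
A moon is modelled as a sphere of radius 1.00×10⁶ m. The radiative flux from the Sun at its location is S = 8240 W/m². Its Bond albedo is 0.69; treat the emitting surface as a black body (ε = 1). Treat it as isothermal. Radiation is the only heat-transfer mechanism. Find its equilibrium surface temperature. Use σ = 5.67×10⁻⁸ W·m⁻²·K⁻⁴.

T ≈ 326 K

At equilibrium, absorbed power = emitted power.
Absorbing cross-section = πr² = 3.142×10¹² m²; emitting surface = 4πr² = 1.257×10¹³ m² (ratio 4).
(1−a)S·A_cross = εσ·A_surf·T⁴  ⇒  T⁴ = (1−a)S/(4σ).
T⁴ = 0.310·8240/(4·5.67×10⁻⁸) = 1.126×10¹⁰ K⁴.
T = (1.126×10¹⁰)^(1/4).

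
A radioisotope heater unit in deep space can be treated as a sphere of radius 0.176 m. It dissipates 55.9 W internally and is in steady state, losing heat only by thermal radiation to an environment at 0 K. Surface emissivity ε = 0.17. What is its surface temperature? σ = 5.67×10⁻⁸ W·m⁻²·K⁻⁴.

T ≈ 349 K

Steady state: internal power = radiated power, P = εσA T⁴.
Radiating area A = 4πr² = 0.3893 m².
T⁴ = P/(εσA) = 55.9/(0.17·5.67×10⁻⁸·0.3893) = 1.490×10¹⁰ K⁴.
T = (1.490×10¹⁰)^(1/4).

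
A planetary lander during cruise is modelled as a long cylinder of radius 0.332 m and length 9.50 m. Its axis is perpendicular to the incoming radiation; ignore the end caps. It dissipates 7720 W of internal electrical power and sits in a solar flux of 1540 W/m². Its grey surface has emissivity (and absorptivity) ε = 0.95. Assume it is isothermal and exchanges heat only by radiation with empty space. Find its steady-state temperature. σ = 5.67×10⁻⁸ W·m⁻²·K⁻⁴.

At steady state, absorbed solar power + internal power = radiated power.
Absorbed: α·S·A_cross = 0.95·1540·6.308 = 9229 W (cross-section 2rL).
Total input = 9229 + 7720 = 16950 W.
Radiated: εσ·A_surf·T⁴ with A_surf = 2πrL = 19.82 m².
T⁴ = 16950/(0.95·5.67×10⁻⁸·19.82) = 1.588×10¹⁰ K⁴.

T ≈ 355 K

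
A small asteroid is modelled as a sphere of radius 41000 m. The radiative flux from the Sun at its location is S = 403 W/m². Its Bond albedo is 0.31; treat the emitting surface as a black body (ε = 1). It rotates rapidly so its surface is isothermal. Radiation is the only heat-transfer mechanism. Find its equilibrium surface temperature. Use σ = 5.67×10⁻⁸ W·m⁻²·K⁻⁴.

T ≈ 187 K

At equilibrium, absorbed power = emitted power.
Absorbing cross-section = πr² = 5.281×10⁹ m²; emitting surface = 4πr² = 2.112×10¹⁰ m² (ratio 4).
(1−a)S·A_cross = εσ·A_surf·T⁴  ⇒  T⁴ = (1−a)S/(4σ).
T⁴ = 0.690·403/(4·5.67×10⁻⁸) = 1.226×10⁹ K⁴.
T = (1.226×10⁹)^(1/4).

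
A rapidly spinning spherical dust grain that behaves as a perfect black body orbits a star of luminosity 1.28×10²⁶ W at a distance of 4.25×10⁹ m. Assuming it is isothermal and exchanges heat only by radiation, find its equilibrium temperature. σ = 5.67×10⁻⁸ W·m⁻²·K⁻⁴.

T ≈ 1260 K

First find the stellar flux at distance d: S = L/(4πd²) = 1.28×10²⁶/(4π·(4.25×10⁹)²) = 5.639×10⁵ W/m².
For an isothermal sphere, absorbed (1−a)S·πr² = emitted σ·4πr²·T⁴, so T⁴ = (1−a)S/(4σ).
T⁴ = 1.00·5.639×10⁵/(4·5.67×10⁻⁸) = 2.486×10¹² K⁴.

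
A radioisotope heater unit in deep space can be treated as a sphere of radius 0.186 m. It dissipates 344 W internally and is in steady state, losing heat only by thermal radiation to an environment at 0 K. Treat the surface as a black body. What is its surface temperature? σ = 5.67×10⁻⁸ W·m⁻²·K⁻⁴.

Steady state: internal power = radiated power, P = εσA T⁴.
Radiating area A = 4πr² = 0.4347 m².
T⁴ = P/(εσA) = 344/(1.0·5.67×10⁻⁸·0.4347) = 1.396×10¹⁰ K⁴.
T = (1.396×10¹⁰)^(1/4).

T ≈ 344 K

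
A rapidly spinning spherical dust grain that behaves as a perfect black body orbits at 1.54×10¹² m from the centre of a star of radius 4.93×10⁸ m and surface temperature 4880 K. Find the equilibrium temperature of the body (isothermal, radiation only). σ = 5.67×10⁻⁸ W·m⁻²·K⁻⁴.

The star's surface emits σT_*⁴; at distance d the flux is S = σT_*⁴(R_*/d)².
S = 5.67×10⁻⁸·(4880)⁴·(4.93×10⁸/1.54×10¹²)² = 3.295 W/m².
For an isothermal sphere T⁴ = (1−a)S/(4σ) = 1.453×10⁷ K⁴.

T ≈ 61.7 K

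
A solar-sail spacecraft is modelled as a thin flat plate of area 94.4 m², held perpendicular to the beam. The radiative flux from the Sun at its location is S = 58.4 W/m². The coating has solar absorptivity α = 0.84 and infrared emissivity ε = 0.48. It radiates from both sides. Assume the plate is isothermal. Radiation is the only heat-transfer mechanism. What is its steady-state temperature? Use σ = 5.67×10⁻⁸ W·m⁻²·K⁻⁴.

T ≈ 173 K

At equilibrium, absorbed power = emitted power.
Absorbing cross-section = A = 94.40 m²; emitting surface = 2A = 188.8 m² (ratio 2).
αS·A_cross = εσ·A_surf·T⁴  ⇒  T⁴ = αS/(ε·2σ).
T⁴ = 0.840·58.4/(0.48·2·5.67×10⁻⁸) = 9.012×10⁸ K⁴.
T = (9.012×10⁸)^(1/4).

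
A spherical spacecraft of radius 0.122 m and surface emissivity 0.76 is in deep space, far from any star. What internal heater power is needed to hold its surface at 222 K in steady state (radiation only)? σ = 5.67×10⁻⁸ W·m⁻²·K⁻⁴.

P ≈ 19.6 W

P = εσ·4πr²·T⁴.
4πr² = 0.1870 m²; T⁴ = 2.429×10⁹ K⁴.
P = 0.76·5.67×10⁻⁸·0.1870·2.429×10⁹.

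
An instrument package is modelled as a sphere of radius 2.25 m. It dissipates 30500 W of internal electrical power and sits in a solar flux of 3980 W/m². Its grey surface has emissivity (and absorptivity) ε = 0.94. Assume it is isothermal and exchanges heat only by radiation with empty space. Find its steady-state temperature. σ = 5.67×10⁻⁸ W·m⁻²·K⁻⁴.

T ≈ 404 K

At steady state, absorbed solar power + internal power = radiated power.
Absorbed: α·S·A_cross = 0.94·3980·15.90 = 59500 W (cross-section πr²).
Total input = 59500 + 30500 = 90000 W.
Radiated: εσ·A_surf·T⁴ with A_surf = 4πr² = 63.62 m².
T⁴ = 90000/(0.94·5.67×10⁻⁸·63.62) = 2.654×10¹⁰ K⁴.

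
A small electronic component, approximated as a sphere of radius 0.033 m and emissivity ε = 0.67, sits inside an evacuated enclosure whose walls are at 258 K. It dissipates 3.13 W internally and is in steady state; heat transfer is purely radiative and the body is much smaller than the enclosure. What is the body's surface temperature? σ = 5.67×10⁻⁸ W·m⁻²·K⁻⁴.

T ≈ 320 K

For a small grey body in a large enclosure, net radiated power = εσA(T⁴ − T_w⁴).
Steady state: P = εσA(T⁴ − T_w⁴) with A = 4πr² = 0.01368 m².
T⁴ = P/(εσA) + T_w⁴ = 3.13/(0.67·5.67×10⁻⁸·0.01368) + (258)⁴
    = 6.021×10⁹ + 4.431×10⁹ = 1.045×10¹⁰ K⁴.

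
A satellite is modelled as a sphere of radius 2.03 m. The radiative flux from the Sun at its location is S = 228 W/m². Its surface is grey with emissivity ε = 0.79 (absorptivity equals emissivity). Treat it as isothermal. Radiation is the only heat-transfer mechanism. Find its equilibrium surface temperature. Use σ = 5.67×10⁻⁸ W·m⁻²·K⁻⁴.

At equilibrium, absorbed power = emitted power.
Absorbing cross-section = πr² = 12.95 m²; emitting surface = 4πr² = 51.78 m² (ratio 4).
εS·A_cross = εσ·A_surf·T⁴  ⇒  T⁴ = S/(4σ)   (ε cancels).
T⁴ = 228/(4·5.67×10⁻⁸) = 1.005×10⁹ K⁴.
T = (1.005×10⁹)^(1/4).

T ≈ 178 K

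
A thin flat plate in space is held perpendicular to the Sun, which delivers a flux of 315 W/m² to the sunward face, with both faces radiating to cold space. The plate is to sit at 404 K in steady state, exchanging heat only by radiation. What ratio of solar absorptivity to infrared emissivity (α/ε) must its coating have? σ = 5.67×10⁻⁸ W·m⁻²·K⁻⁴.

Balance: αS·A = εσ·2A·T⁴ ⇒ α/ε = 2σT⁴/S.
α/ε = 2·5.67×10⁻⁸·(404)⁴/315 = 2·5.67×10⁻⁸·2.664×10¹⁰/315.

α/ε ≈ 9.59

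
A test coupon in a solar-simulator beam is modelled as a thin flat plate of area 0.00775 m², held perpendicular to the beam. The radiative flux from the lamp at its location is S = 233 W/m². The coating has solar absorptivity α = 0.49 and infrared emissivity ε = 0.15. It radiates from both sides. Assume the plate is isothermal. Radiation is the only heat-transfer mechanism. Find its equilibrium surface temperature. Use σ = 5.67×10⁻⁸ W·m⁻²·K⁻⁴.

T ≈ 286 K

At equilibrium, absorbed power = emitted power.
Absorbing cross-section = A = 0.007750 m²; emitting surface = 2A = 0.01550 m² (ratio 2).
αS·A_cross = εσ·A_surf·T⁴  ⇒  T⁴ = αS/(ε·2σ).
T⁴ = 0.490·233/(0.15·2·5.67×10⁻⁸) = 6.712×10⁹ K⁴.
T = (6.712×10⁹)^(1/4).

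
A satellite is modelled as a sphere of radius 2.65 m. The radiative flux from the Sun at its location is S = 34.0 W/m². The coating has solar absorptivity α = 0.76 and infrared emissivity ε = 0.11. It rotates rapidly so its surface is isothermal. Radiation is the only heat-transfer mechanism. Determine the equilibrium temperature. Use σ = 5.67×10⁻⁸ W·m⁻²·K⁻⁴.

At equilibrium, absorbed power = emitted power.
Absorbing cross-section = πr² = 22.06 m²; emitting surface = 4πr² = 88.25 m² (ratio 4).
αS·A_cross = εσ·A_surf·T⁴  ⇒  T⁴ = αS/(ε·4σ).
T⁴ = 0.760·34.0/(0.11·4·5.67×10⁻⁸) = 1.036×10⁹ K⁴.
T = (1.036×10⁹)^(1/4).

T ≈ 179 K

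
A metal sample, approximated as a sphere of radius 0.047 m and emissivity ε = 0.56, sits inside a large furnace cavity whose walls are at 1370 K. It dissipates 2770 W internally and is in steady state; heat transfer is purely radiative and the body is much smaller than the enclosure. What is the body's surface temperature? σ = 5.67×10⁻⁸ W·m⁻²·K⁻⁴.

For a small grey body in a large enclosure, net radiated power = εσA(T⁴ − T_w⁴).
Steady state: P = εσA(T⁴ − T_w⁴) with A = 4πr² = 0.02776 m².
T⁴ = P/(εσA) + T_w⁴ = 2770/(0.56·5.67×10⁻⁸·0.02776) + (1370)⁴
    = 3.143×10¹² + 3.523×10¹² = 6.665×10¹² K⁴.

T ≈ 1610 K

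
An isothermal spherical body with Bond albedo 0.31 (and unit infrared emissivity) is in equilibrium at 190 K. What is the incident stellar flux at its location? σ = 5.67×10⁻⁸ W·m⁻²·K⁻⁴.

(1−a)S·πr² = σ·4πr²·T⁴ ⇒ S = 4σT⁴/(1−a).
S = 4·5.67×10⁻⁸·1.303×10⁹/0.690.

S ≈ 428 W/m²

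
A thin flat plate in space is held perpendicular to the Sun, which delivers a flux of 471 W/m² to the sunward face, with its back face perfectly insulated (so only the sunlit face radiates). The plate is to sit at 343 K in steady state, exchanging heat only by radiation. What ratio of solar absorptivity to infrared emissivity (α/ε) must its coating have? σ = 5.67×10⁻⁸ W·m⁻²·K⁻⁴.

Balance: αS·A = εσ·1A·T⁴ ⇒ α/ε = σT⁴/S.
α/ε = 5.67×10⁻⁸·(343)⁴/471 = 5.67×10⁻⁸·1.384×10¹⁰/471.

α/ε ≈ 1.67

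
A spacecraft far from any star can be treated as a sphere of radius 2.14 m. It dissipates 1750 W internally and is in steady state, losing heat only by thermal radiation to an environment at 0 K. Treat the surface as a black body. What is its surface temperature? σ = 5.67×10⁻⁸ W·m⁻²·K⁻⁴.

Steady state: internal power = radiated power, P = εσA T⁴.
Radiating area A = 4πr² = 57.55 m².
T⁴ = P/(εσA) = 1750/(1.0·5.67×10⁻⁸·57.55) = 5.363×10⁸ K⁴.
T = (5.363×10⁸)^(1/4).

T ≈ 152 K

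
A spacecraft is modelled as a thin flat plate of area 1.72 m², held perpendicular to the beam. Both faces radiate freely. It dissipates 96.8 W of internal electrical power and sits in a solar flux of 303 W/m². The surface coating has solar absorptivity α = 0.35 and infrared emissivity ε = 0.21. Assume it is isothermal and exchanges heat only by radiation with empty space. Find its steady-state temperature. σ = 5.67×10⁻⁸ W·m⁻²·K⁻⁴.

At steady state, absorbed solar power + internal power = radiated power.
Absorbed: α·S·A_cross = 0.35·303·1.720 = 182.4 W (cross-section A).
Total input = 182.4 + 96.8 = 279.2 W.
Radiated: εσ·A_surf·T⁴ with A_surf = 2A = 3.440 m².
T⁴ = 279.2/(0.21·5.67×10⁻⁸·3.440) = 6.817×10⁹ K⁴.

T ≈ 287 K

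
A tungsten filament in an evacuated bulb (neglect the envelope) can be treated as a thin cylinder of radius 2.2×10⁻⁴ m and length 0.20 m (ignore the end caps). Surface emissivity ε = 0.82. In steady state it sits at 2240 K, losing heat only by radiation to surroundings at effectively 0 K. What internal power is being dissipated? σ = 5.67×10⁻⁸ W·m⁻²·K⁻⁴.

P ≈ 324 W

Steady state: P = εσA T⁴.
A = 2πrL = 2.765×10⁻⁴ m²; T⁴ = (2240)⁴ = 2.518×10¹³ K⁴.
P = 0.82 × 5.67×10⁻⁸ × 2.765×10⁻⁴ × 2.518×10¹³.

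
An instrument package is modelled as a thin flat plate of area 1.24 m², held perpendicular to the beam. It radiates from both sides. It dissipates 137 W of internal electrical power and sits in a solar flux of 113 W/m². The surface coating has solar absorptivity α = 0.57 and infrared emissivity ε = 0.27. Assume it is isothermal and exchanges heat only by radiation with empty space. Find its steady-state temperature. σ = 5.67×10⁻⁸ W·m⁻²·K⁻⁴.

At steady state, absorbed solar power + internal power = radiated power.
Absorbed: α·S·A_cross = 0.57·113·1.240 = 79.87 W (cross-section A).
Total input = 79.87 + 137 = 216.9 W.
Radiated: εσ·A_surf·T⁴ with A_surf = 2A = 2.480 m².
T⁴ = 216.9/(0.27·5.67×10⁻⁸·2.480) = 5.712×10⁹ K⁴.

T ≈ 275 K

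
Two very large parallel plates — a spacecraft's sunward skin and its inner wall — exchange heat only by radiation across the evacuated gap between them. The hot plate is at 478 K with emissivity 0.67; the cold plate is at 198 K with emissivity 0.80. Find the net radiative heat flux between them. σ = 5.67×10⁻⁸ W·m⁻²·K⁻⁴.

q ≈ 1650 W/m²

For two infinite grey parallel plates, q = σ(T₁⁴ − T₂⁴)/(1/ε₁ + 1/ε₂ − 1).
T₁⁴ − T₂⁴ = 5.220×10¹⁰ − 1.537×10⁹ = 5.067×10¹⁰ K⁴.
1/ε₁ + 1/ε₂ − 1 = 1.493 + 1.250 − 1 = 1.743.
q = 5.67×10⁻⁸ × 5.067×10¹⁰ / 1.743.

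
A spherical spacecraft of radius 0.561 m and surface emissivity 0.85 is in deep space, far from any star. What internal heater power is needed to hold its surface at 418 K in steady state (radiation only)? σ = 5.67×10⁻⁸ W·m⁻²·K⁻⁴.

P ≈ 5820 W

P = εσ·4πr²·T⁴.
4πr² = 3.955 m²; T⁴ = 3.053×10¹⁰ K⁴.
P = 0.85·5.67×10⁻⁸·3.955·3.053×10¹⁰.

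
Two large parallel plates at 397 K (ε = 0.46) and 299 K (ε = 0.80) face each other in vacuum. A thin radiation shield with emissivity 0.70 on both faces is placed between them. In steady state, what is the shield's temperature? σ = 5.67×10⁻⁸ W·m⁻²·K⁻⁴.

T_s ≈ 348 K

In steady state the net flux on the hot side equals that on the cold side.
σ(T₁⁴−T_s⁴)/D₁ = σ(T_s⁴−T₂⁴)/D₂, with D₁ = 1/ε₁+1/ε_s−1 = 2.602, D₂ = 1/ε_s+1/ε₂−1 = 1.679.
Solve for T_s⁴: T_s⁴ = (D₂·T₁⁴ + D₁·T₂⁴)/(D₁+D₂) = 1.460×10¹⁰ K⁴.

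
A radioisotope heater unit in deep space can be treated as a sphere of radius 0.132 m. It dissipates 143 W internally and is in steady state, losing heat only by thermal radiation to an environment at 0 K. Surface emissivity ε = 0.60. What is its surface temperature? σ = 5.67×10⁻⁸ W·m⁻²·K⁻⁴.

T ≈ 372 K

Steady state: internal power = radiated power, P = εσA T⁴.
Radiating area A = 4πr² = 0.2190 m².
T⁴ = P/(εσA) = 143/(0.60·5.67×10⁻⁸·0.2190) = 1.920×10¹⁰ K⁴.
T = (1.920×10¹⁰)^(1/4).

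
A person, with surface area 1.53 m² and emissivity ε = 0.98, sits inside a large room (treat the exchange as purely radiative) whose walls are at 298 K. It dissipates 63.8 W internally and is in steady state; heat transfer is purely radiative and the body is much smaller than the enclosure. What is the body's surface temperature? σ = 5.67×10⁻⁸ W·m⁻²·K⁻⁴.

T ≈ 305 K

For a small grey body in a large enclosure, net radiated power = εσA(T⁴ − T_w⁴).
Steady state: P = εσA(T⁴ − T_w⁴) with A = 1.53 m².
T⁴ = P/(εσA) + T_w⁴ = 63.8/(0.98·5.67×10⁻⁸·1.530) + (298)⁴
    = 7.504×10⁸ + 7.886×10⁹ = 8.637×10⁹ K⁴.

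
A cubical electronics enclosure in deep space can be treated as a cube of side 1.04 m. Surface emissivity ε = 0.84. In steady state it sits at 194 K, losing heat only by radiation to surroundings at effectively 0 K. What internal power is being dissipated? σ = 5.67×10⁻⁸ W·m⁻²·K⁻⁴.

Steady state: P = εσA T⁴.
A = 6L² = 6.490 m²; T⁴ = (194)⁴ = 1.416×10⁹ K⁴.
P = 0.84 × 5.67×10⁻⁸ × 6.490 × 1.416×10⁹.

P ≈ 438 W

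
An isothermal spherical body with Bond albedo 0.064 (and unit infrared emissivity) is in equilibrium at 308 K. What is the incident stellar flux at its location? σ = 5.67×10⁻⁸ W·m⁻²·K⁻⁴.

S ≈ 2180 W/m²

(1−a)S·πr² = σ·4πr²·T⁴ ⇒ S = 4σT⁴/(1−a).
S = 4·5.67×10⁻⁸·8.999×10⁹/0.936.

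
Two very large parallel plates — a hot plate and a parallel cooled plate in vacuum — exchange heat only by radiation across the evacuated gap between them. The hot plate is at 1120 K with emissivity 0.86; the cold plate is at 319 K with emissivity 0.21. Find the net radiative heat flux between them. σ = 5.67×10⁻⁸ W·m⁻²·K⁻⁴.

q ≈ 18000 W/m²

For two infinite grey parallel plates, q = σ(T₁⁴ − T₂⁴)/(1/ε₁ + 1/ε₂ − 1).
T₁⁴ − T₂⁴ = 1.574×10¹² − 1.036×10¹⁰ = 1.563×10¹² K⁴.
1/ε₁ + 1/ε₂ − 1 = 1.163 + 4.762 − 1 = 4.925.
q = 5.67×10⁻⁸ × 1.563×10¹² / 4.925.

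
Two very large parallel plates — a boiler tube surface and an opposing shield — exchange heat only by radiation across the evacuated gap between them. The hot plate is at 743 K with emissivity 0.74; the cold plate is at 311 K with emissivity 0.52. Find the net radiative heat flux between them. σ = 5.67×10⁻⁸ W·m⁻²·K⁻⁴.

q ≈ 7360 W/m²

For two infinite grey parallel plates, q = σ(T₁⁴ − T₂⁴)/(1/ε₁ + 1/ε₂ − 1).
T₁⁴ − T₂⁴ = 3.048×10¹¹ − 9.355×10⁹ = 2.954×10¹¹ K⁴.
1/ε₁ + 1/ε₂ − 1 = 1.351 + 1.923 − 1 = 2.274.
q = 5.67×10⁻⁸ × 2.954×10¹¹ / 2.274.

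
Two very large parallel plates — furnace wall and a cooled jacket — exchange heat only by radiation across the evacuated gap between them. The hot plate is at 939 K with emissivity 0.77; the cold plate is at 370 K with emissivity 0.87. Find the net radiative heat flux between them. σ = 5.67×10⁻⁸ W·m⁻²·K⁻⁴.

For two infinite grey parallel plates, q = σ(T₁⁴ − T₂⁴)/(1/ε₁ + 1/ε₂ − 1).
T₁⁴ − T₂⁴ = 7.774×10¹¹ − 1.874×10¹⁰ = 7.587×10¹¹ K⁴.
1/ε₁ + 1/ε₂ − 1 = 1.299 + 1.149 − 1 = 1.448.
q = 5.67×10⁻⁸ × 7.587×10¹¹ / 1.448.

q ≈ 29700 W/m²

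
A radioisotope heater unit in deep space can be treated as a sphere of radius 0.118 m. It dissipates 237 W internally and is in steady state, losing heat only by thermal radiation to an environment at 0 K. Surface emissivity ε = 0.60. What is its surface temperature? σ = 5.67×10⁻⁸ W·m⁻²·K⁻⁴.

Steady state: internal power = radiated power, P = εσA T⁴.
Radiating area A = 4πr² = 0.1750 m².
T⁴ = P/(εσA) = 237/(0.60·5.67×10⁻⁸·0.1750) = 3.981×10¹⁰ K⁴.
T = (3.981×10¹⁰)^(1/4).

T ≈ 447 K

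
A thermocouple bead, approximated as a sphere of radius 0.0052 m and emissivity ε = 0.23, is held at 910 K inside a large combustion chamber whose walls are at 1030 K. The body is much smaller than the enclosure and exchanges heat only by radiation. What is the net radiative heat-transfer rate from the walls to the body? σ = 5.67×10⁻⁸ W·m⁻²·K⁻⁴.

For a small grey body in a large enclosure: P_net = εσA(T_body⁴ − T_wall⁴).
A = 4πr² = 3.398×10⁻⁴ m²; T_body⁴ − T_wall⁴ = 6.857×10¹¹ − 1.126×10¹² = -4.398×10¹¹ K⁴.
|P_net| = 0.23·5.67×10⁻⁸·3.398×10⁻⁴·4.398×10¹¹.

P_net ≈ 1.95 W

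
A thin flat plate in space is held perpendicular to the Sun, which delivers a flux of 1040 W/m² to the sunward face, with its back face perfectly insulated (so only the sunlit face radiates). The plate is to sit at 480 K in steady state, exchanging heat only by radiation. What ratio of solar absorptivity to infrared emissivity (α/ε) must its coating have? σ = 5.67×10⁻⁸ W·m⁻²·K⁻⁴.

α/ε ≈ 2.89

Balance: αS·A = εσ·1A·T⁴ ⇒ α/ε = σT⁴/S.
α/ε = 5.67×10⁻⁸·(480)⁴/1040 = 5.67×10⁻⁸·5.308×10¹⁰/1040.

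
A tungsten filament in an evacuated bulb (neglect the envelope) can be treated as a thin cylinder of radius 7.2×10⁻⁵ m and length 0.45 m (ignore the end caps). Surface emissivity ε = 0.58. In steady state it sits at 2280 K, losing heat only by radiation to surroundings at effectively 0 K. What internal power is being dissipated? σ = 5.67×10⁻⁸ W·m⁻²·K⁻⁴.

P ≈ 181 W

Steady state: P = εσA T⁴.
A = 2πrL = 2.036×10⁻⁴ m²; T⁴ = (2280)⁴ = 2.702×10¹³ K⁴.
P = 0.58 × 5.67×10⁻⁸ × 2.036×10⁻⁴ × 2.702×10¹³.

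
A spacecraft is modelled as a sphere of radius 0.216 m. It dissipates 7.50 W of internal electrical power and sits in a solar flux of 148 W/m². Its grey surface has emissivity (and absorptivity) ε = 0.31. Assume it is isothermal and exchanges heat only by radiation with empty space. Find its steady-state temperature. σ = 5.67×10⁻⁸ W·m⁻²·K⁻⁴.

T ≈ 193 K

At steady state, absorbed solar power + internal power = radiated power.
Absorbed: α·S·A_cross = 0.31·148·0.1466 = 6.725 W (cross-section πr²).
Total input = 6.725 + 7.50 = 14.22 W.
Radiated: εσ·A_surf·T⁴ with A_surf = 4πr² = 0.5863 m².
T⁴ = 14.22/(0.31·5.67×10⁻⁸·0.5863) = 1.380×10⁹ K⁴.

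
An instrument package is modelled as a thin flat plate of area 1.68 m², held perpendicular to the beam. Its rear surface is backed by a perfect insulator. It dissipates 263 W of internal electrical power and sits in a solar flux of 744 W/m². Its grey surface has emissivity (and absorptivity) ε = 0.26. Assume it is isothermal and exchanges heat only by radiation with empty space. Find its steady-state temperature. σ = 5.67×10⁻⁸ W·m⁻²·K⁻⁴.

At steady state, absorbed solar power + internal power = radiated power.
Absorbed: α·S·A_cross = 0.26·744·1.680 = 325.0 W (cross-section A).
Total input = 325.0 + 263 = 588.0 W.
Radiated: εσ·A_surf·T⁴ with A_surf = A = 1.680 m².
T⁴ = 588.0/(0.26·5.67×10⁻⁸·1.680) = 2.374×10¹⁰ K⁴.

T ≈ 393 K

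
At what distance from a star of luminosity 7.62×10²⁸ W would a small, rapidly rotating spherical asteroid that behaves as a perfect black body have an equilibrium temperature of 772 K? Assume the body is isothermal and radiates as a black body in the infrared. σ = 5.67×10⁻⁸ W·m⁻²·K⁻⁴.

For an isothermal black-emitting sphere, (1−a)S·πr² = σ·4πr²·T⁴ ⇒ S = 4σT⁴/(1−a).
S = 4·5.67×10⁻⁸·(772)⁴/1.00 = 80560 W/m².
Flux falls as S = L/(4πd²), so d = √(L/(4πS)) = √(7.62×10²⁸/(4π·80560)).

d ≈ 2.74×10¹¹ m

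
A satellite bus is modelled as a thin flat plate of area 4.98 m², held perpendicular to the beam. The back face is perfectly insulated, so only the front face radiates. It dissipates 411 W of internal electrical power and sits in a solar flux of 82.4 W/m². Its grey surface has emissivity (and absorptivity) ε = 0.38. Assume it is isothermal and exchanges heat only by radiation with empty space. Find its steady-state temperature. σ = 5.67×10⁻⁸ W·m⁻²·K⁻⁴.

At steady state, absorbed solar power + internal power = radiated power.
Absorbed: α·S·A_cross = 0.38·82.4·4.980 = 155.9 W (cross-section A).
Total input = 155.9 + 411 = 566.9 W.
Radiated: εσ·A_surf·T⁴ with A_surf = A = 4.980 m².
T⁴ = 566.9/(0.38·5.67×10⁻⁸·4.980) = 5.284×10⁹ K⁴.

T ≈ 270 K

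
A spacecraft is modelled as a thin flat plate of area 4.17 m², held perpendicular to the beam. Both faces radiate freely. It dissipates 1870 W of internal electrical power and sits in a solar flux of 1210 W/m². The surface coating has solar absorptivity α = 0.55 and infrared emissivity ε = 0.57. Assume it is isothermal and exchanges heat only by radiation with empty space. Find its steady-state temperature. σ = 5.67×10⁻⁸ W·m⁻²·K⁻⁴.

T ≈ 362 K

At steady state, absorbed solar power + internal power = radiated power.
Absorbed: α·S·A_cross = 0.55·1210·4.170 = 2775 W (cross-section A).
Total input = 2775 + 1870 = 4645 W.
Radiated: εσ·A_surf·T⁴ with A_surf = 2A = 8.340 m².
T⁴ = 4645/(0.57·5.67×10⁻⁸·8.340) = 1.723×10¹⁰ K⁴.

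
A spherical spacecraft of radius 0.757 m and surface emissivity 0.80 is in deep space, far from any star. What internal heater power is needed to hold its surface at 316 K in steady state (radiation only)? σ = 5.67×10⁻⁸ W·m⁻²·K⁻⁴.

P ≈ 3260 W

P = εσ·4πr²·T⁴.
4πr² = 7.201 m²; T⁴ = 9.971×10⁹ K⁴.
P = 0.80·5.67×10⁻⁸·7.201·9.971×10⁹.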